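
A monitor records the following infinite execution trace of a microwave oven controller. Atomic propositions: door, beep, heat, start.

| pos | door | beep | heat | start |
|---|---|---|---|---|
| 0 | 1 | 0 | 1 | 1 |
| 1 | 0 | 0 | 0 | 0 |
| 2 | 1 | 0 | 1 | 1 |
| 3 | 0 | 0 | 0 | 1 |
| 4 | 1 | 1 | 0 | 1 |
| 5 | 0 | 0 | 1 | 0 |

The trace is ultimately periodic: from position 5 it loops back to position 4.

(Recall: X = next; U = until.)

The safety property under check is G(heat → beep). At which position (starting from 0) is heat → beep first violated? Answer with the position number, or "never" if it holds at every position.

At position 0 the labels are {door, heat, start}, so heat → beep is false there. This is the first violation.

0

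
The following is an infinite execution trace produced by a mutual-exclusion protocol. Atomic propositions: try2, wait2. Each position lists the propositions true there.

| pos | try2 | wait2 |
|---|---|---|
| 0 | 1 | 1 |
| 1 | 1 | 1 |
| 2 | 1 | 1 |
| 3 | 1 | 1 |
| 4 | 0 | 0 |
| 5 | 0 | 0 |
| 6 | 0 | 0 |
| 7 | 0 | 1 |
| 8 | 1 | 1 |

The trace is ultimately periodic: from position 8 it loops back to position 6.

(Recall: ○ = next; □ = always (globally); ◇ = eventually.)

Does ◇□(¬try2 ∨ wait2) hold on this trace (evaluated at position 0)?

Yes

□(¬try2 ∨ wait2) holds at position 0, which is reachable from 0, so ◇□(¬try2 ∨ wait2) holds.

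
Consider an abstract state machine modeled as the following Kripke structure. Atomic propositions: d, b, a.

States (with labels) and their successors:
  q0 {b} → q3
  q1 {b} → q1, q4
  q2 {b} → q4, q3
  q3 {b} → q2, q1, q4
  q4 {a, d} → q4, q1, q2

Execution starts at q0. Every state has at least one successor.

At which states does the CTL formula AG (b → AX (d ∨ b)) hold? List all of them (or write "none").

States satisfying b → AX (d ∨ b): {q0, q1, q2, q3, q4}.
States satisfying AG (b → AX (d ∨ b)): {q0, q1, q2, q3, q4}.

{q0, q1, q2, q3, q4}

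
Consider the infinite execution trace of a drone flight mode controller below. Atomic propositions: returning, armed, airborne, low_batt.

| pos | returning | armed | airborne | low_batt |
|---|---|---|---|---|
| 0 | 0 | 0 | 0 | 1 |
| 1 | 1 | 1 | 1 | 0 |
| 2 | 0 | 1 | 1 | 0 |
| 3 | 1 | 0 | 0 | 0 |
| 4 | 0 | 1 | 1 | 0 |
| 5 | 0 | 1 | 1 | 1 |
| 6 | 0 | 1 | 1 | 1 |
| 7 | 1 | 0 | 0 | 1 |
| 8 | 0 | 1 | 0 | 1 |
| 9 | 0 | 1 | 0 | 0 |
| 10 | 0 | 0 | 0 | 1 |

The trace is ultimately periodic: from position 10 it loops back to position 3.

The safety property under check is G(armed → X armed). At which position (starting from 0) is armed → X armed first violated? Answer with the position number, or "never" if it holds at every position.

Check armed → X armed at each position in order: 0 ✓, 1 ✓.
At position 2 the labels are {airborne, armed} and the next position 3 has {returning}, so armed → X armed is false there. This is the first violation.

2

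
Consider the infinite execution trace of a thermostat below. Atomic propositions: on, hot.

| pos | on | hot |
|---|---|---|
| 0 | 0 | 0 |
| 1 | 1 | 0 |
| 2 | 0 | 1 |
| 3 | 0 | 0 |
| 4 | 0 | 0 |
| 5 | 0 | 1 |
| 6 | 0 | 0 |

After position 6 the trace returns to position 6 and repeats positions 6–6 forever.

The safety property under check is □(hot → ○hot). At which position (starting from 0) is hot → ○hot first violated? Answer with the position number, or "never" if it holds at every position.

Check hot → ○hot at each position in order: 0 ✓, 1 ✓.
At position 2 the labels are {hot} and the next position 3 has {}, so hot → ○hot is false there. This is the first violation.

2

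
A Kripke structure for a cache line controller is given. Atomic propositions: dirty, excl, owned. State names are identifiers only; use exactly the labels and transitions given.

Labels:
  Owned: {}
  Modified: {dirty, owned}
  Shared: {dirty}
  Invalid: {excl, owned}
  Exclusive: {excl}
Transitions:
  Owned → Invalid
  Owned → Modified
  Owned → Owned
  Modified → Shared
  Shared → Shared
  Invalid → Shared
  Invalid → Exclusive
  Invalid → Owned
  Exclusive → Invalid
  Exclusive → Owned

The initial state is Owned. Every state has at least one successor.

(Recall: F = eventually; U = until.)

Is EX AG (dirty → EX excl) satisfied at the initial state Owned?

States satisfying AG (dirty → EX excl): ∅.
States satisfying EX AG (dirty → EX excl): ∅.
No suitable path/successor from Owned witnesses the formula.
Owned ∉ Sat(EX AG (dirty → EX excl)).

Does not hold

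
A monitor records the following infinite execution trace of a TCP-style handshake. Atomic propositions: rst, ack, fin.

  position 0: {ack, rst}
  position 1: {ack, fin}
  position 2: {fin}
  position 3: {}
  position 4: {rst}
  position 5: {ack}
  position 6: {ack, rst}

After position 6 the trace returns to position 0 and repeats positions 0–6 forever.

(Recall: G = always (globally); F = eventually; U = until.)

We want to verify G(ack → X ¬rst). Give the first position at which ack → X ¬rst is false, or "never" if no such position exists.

Check ack → X ¬rst at each position in order: 0 ✓, 1 ✓, 2 ✓, 3 ✓, 4 ✓.
At position 5 the labels are {ack} and the next position 6 has {ack, rst}, so ack → X ¬rst is false there. This is the first violation.

5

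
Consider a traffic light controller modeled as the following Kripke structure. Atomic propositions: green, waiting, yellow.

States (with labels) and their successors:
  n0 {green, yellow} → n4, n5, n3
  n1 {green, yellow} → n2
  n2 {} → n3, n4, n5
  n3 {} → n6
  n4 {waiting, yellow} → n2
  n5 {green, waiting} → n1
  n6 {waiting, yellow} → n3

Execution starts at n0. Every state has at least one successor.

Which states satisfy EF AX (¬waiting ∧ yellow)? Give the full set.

{n0, n1, n2, n4, n5}

States satisfying AX (¬waiting ∧ yellow): {n5}.
States satisfying EF AX (¬waiting ∧ yellow): {n0, n1, n2, n4, n5}.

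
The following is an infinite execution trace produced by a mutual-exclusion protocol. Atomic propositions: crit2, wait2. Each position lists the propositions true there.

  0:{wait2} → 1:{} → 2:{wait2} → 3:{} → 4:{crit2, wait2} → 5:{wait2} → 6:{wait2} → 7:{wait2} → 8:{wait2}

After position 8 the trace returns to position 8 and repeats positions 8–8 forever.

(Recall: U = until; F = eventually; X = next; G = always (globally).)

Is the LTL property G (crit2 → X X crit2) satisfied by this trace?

Does not hold

crit2 → X X crit2 must hold at every position from 0 onward. It fails at position 4, so G (crit2 → X X crit2) is false.
Positions where crit2 holds: 4.
Check X X crit2 at each: 4→fails.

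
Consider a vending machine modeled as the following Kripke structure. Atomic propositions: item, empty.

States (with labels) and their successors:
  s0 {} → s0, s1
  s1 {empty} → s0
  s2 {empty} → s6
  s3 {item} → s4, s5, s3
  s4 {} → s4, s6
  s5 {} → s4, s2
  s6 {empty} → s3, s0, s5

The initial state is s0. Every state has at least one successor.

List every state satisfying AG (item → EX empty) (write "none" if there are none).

States satisfying item → EX empty: {s0, s1, s2, s4, s5, s6}.
States satisfying AG (item → EX empty): {s0, s1}.

{s0, s1}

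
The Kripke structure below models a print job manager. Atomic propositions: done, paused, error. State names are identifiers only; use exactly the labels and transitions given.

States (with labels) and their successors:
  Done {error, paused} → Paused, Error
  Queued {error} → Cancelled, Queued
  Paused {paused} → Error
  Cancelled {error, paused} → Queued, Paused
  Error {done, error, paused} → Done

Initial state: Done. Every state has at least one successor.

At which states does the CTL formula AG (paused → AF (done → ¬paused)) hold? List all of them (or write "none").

{Done, Queued, Paused, Cancelled, Error}

States satisfying paused → AF (done → ¬paused): {Done, Queued, Paused, Cancelled, Error}.
States satisfying AG (paused → AF (done → ¬paused)): {Done, Queued, Paused, Cancelled, Error}.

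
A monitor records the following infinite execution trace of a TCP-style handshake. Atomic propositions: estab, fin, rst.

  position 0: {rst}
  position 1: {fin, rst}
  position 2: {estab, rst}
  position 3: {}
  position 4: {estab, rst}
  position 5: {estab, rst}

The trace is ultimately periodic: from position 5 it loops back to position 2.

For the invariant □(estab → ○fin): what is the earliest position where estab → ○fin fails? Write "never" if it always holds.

2

Check estab → ○fin at each position in order: 0 ✓, 1 ✓.
At position 2 the labels are {estab, rst} and the next position 3 has {}, so estab → ○fin is false there. This is the first violation.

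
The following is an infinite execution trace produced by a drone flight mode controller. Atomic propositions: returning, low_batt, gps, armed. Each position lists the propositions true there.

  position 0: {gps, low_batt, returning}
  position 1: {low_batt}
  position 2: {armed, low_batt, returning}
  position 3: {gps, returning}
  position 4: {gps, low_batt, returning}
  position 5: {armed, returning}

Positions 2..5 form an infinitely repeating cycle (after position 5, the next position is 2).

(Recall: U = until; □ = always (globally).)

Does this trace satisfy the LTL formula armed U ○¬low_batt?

Walking from position 0: at position 0, ○¬low_batt has not yet held and armed fails, so armed U ○¬low_batt is false.

Does not hold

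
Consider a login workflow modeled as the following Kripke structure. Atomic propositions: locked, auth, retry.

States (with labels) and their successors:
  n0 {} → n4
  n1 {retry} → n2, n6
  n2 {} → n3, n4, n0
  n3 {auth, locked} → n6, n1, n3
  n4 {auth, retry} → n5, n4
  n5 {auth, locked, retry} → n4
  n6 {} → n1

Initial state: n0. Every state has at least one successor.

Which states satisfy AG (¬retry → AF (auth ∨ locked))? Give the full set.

States satisfying ¬retry → AF (auth ∨ locked): {n0, n1, n2, n3, n4, n5}.
States satisfying AG (¬retry → AF (auth ∨ locked)): {n0, n4, n5}.

{n0, n4, n5}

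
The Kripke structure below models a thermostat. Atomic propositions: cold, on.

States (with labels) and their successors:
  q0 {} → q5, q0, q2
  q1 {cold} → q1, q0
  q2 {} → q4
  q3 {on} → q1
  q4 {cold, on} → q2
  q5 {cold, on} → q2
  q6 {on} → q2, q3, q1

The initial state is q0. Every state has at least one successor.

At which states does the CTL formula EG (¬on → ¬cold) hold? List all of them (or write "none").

{q0, q2, q4, q5, q6}

States satisfying ¬on → ¬cold: {q0, q2, q3, q4, q5, q6}.
States satisfying EG (¬on → ¬cold): {q0, q2, q4, q5, q6}.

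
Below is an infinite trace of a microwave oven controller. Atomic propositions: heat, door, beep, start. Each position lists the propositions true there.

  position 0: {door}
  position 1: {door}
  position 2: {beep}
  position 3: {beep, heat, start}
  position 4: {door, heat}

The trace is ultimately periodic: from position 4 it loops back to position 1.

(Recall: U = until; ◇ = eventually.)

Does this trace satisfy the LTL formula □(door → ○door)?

No

door → ○door must hold at every position from 0 onward. It fails at position 1, so □(door → ○door) is false.
Positions where door holds: 0, 1, 4.
Check ○door at each: 0→ok, 1→fails, 4→ok.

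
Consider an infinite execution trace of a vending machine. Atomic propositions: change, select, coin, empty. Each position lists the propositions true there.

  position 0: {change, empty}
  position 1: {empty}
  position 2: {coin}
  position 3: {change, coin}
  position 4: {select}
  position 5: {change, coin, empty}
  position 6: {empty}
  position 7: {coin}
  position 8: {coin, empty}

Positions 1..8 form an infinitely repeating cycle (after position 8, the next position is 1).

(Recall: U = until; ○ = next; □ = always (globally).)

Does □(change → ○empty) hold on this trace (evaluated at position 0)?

Violated

change → ○empty must hold at every position from 0 onward. It fails at position 3, so □(change → ○empty) is false.
Positions where change holds: 0, 3, 5.
Check ○empty at each: 0→ok, 3→fails, 5→ok.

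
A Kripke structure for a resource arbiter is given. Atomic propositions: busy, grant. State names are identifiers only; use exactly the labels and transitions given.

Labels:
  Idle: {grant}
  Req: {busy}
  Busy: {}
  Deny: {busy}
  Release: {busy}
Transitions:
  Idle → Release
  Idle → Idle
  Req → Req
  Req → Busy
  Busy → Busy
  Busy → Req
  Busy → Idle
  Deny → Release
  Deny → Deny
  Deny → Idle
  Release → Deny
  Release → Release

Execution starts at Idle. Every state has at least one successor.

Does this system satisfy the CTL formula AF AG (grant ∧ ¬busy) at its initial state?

Violated

States satisfying AG (grant ∧ ¬busy): ∅.
States satisfying AF AG (grant ∧ ¬busy): ∅.
There is a path from Idle along which AG (grant ∧ ¬busy) never holds.
Idle ∉ Sat(AF AG (grant ∧ ¬busy)).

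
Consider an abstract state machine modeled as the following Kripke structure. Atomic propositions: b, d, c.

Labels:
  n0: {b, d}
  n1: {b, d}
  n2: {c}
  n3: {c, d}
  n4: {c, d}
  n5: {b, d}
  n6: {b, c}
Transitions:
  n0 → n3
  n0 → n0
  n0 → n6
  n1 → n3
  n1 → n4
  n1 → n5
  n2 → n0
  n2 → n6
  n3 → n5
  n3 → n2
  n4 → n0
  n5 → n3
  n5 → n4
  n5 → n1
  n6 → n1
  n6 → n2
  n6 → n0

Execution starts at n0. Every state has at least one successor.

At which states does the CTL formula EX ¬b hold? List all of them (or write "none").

States satisfying ¬b: {n2, n3, n4}.
States satisfying EX ¬b: {n0, n1, n3, n5, n6}.

{n0, n1, n3, n5, n6}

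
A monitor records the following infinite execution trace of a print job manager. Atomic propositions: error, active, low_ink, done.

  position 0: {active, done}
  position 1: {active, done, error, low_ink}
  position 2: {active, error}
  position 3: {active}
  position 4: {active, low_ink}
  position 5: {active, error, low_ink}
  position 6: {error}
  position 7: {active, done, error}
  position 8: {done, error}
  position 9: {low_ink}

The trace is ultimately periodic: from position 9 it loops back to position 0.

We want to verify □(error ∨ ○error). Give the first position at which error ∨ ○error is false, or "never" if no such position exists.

3

Check error ∨ ○error at each position in order: 0 ✓, 1 ✓, 2 ✓.
At position 3 the labels are {active} and the next position 4 has {active, low_ink}, so error ∨ ○error is false there. This is the first violation.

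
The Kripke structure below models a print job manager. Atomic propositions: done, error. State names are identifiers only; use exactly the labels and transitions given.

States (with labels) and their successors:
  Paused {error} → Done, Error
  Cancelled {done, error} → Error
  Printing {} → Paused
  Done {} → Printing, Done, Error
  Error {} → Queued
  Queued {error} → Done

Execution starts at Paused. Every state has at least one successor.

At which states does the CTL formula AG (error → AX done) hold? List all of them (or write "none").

States satisfying error → AX done: {Printing, Done, Error}.
States satisfying AG (error → AX done): ∅.

none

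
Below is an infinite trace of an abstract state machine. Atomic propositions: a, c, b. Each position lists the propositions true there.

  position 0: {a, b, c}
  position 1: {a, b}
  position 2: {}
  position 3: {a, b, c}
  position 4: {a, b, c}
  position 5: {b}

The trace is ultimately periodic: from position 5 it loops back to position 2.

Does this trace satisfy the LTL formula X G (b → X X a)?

Violated

The position after 0 is 1; G (b → X X a) is false there.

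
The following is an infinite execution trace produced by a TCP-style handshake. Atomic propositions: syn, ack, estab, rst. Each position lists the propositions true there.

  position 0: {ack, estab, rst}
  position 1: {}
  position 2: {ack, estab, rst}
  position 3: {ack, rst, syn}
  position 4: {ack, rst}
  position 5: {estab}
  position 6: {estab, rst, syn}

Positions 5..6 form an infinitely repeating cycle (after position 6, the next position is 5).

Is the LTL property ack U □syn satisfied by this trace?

No

Walking from position 0: at position 1, □syn has not yet held and ack fails, so ack U □syn is false.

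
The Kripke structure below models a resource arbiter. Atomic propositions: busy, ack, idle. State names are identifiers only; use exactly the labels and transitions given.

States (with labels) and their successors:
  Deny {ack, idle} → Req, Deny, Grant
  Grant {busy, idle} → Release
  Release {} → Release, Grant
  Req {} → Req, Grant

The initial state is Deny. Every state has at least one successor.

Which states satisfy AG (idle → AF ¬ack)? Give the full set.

{Grant, Release, Req}

States satisfying idle → AF ¬ack: {Grant, Release, Req}.
States satisfying AG (idle → AF ¬ack): {Grant, Release, Req}.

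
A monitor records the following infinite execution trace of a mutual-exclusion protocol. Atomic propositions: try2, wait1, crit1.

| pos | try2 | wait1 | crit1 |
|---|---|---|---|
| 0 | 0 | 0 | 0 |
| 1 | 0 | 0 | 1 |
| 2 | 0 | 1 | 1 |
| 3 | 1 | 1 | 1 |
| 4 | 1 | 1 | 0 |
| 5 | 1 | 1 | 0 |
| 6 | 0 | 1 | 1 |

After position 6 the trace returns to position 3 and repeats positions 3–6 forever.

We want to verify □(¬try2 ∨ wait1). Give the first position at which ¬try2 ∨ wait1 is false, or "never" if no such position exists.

never

¬try2 ∨ wait1 holds at every position 0..6, and those are all the positions the trace ever visits, so the invariant □(¬try2 ∨ wait1) is never violated.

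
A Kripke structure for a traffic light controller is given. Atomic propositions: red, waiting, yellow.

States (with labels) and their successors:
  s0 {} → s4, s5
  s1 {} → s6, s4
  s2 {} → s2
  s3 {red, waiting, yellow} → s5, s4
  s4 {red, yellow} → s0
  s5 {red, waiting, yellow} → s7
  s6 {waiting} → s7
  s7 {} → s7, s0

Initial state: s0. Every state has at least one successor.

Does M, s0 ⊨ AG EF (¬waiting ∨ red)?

Satisfied

States satisfying EF (¬waiting ∨ red): {s0, s1, s2, s3, s4, s5, s6, s7}.
States satisfying AG EF (¬waiting ∨ red): {s0, s1, s2, s3, s4, s5, s6, s7}.
Every state reachable from s0 satisfies EF (¬waiting ∨ red).
s0 ∈ Sat(AG EF (¬waiting ∨ red)).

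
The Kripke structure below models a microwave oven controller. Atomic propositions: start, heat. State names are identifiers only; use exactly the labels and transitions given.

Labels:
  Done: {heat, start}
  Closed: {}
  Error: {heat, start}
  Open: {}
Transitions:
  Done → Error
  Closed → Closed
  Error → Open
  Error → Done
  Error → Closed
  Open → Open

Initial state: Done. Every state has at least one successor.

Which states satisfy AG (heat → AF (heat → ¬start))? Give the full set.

States satisfying heat → AF (heat → ¬start): {Closed, Open}.
States satisfying AG (heat → AF (heat → ¬start)): {Closed, Open}.

{Closed, Open}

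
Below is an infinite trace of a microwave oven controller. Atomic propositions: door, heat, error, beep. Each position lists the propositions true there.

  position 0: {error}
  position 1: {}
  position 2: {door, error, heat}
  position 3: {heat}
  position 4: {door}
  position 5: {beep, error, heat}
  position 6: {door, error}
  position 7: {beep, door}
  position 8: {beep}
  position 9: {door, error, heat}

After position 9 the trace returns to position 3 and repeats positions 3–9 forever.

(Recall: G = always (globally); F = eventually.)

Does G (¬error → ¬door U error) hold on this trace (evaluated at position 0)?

¬error → ¬door U error must hold at every position from 0 onward. It fails at position 3, so G (¬error → ¬door U error) is false.
Positions where ¬error holds: 1, 3, 4, 7, 8.
Check ¬door U error at each: 1→ok, 3→fails, 4→fails, 7→fails, 8→ok.

No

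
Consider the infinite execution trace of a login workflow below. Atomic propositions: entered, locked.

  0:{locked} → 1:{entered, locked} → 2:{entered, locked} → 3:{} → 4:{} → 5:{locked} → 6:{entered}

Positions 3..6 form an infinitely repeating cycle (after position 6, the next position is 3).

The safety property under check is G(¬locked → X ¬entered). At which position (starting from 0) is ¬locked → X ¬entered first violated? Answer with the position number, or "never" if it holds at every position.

¬locked → X ¬entered holds at every position 0..6, and those are all the positions the trace ever visits, so the invariant G(¬locked → X ¬entered) is never violated.

never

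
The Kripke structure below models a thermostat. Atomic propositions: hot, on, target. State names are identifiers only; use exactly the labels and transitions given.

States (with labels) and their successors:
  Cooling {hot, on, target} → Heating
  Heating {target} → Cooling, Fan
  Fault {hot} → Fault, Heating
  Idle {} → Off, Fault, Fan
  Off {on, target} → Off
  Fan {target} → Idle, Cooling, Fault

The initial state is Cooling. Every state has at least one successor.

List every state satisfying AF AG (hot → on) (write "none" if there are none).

States satisfying AG (hot → on): {Off}.
States satisfying AF AG (hot → on): {Off}.

{Off}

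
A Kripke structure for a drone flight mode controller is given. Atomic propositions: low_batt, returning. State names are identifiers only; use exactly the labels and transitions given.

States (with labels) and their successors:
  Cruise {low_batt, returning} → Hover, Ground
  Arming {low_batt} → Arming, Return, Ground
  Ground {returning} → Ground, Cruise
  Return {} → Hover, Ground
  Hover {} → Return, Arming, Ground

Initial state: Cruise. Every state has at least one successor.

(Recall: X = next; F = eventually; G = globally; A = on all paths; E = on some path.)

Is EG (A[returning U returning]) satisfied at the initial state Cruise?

Satisfied

States satisfying A[returning U returning]: {Cruise, Ground}.
States satisfying EG (A[returning U returning]): {Cruise, Ground}.
Cruise ∈ Sat(EG (A[returning U returning])).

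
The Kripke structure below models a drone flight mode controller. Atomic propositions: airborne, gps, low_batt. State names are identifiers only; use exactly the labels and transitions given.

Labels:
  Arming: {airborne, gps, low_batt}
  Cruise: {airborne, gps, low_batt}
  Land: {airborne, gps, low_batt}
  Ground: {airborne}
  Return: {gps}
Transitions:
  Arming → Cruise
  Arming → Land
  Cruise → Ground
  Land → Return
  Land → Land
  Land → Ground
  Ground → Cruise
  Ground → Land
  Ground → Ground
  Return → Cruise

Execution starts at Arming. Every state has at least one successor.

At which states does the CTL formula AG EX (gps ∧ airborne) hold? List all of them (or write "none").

none

States satisfying EX (gps ∧ airborne): {Arming, Land, Ground, Return}.
States satisfying AG EX (gps ∧ airborne): ∅.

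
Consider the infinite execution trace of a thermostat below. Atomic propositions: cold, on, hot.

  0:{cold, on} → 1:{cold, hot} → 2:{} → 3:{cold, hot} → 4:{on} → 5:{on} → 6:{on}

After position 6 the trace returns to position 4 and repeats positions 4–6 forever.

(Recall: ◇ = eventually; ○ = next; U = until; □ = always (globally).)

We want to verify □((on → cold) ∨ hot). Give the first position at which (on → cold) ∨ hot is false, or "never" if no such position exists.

Check (on → cold) ∨ hot at each position in order: 0 ✓, 1 ✓, 2 ✓, 3 ✓.
At position 4 the labels are {on}, so (on → cold) ∨ hot is false there. This is the first violation.

4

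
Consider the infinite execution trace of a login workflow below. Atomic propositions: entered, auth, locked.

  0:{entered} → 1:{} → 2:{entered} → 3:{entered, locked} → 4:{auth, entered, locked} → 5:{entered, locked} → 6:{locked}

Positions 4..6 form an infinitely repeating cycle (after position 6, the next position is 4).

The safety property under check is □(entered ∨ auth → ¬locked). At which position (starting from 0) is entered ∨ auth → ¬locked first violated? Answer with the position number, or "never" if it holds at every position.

3

Check entered ∨ auth → ¬locked at each position in order: 0 ✓, 1 ✓, 2 ✓.
At position 3 the labels are {entered, locked}, so entered ∨ auth → ¬locked is false there. This is the first violation.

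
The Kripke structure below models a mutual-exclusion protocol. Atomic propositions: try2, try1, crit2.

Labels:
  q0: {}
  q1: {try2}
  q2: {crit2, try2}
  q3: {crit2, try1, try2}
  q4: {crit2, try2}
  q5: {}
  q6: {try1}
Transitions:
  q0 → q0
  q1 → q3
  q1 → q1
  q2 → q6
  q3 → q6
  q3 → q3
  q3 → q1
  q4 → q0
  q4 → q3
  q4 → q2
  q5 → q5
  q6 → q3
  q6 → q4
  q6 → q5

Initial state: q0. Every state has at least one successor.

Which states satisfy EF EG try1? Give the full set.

{q1, q2, q3, q4, q6}

States satisfying EG try1: {q3, q6}.
States satisfying EF EG try1: {q1, q2, q3, q4, q6}.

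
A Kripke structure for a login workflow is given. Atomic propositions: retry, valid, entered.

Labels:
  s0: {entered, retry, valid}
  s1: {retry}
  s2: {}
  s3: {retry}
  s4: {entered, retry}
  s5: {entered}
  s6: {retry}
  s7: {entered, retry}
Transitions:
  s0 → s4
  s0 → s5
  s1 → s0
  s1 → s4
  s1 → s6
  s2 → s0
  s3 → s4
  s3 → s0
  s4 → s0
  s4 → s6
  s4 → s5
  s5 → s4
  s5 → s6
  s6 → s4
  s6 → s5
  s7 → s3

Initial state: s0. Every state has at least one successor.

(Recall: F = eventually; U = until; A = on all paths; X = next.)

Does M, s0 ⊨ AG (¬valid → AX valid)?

Does not hold

States satisfying ¬valid → AX valid: {s0, s2}.
States satisfying AG (¬valid → AX valid): ∅.
s4 is reachable from s0 and violates ¬valid → AX valid, so AG fails at s0.
s0 ∉ Sat(AG (¬valid → AX valid)).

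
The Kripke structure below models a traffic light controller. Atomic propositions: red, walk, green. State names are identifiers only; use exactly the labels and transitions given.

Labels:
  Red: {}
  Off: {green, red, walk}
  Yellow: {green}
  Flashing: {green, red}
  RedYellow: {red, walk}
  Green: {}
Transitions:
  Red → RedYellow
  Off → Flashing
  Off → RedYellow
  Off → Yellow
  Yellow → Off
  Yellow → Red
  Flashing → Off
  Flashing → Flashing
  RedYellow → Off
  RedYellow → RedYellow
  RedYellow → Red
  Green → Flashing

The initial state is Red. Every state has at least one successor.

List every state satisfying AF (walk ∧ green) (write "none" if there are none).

States satisfying walk ∧ green: {Off}.
States satisfying AF (walk ∧ green): {Off}.

{Off}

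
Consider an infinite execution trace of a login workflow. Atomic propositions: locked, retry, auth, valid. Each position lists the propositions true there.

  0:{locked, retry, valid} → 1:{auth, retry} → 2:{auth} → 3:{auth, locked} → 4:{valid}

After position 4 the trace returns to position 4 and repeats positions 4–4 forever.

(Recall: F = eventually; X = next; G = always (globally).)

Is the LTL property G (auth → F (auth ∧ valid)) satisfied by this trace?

auth → F (auth ∧ valid) must hold at every position from 0 onward. It fails at position 1, so G (auth → F (auth ∧ valid)) is false.
Positions where auth holds: 1, 2, 3.
Check F (auth ∧ valid) at each: 1→fails, 2→fails, 3→fails.

Does not hold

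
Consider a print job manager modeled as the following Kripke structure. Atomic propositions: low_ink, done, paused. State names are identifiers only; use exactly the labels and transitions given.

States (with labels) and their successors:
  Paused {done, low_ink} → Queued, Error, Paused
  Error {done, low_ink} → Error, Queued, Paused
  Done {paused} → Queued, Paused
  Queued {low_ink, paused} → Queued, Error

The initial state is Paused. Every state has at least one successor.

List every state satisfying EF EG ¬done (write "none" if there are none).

States satisfying EG ¬done: {Done, Queued}.
States satisfying EF EG ¬done: {Paused, Error, Done, Queued}.

{Paused, Error, Done, Queued}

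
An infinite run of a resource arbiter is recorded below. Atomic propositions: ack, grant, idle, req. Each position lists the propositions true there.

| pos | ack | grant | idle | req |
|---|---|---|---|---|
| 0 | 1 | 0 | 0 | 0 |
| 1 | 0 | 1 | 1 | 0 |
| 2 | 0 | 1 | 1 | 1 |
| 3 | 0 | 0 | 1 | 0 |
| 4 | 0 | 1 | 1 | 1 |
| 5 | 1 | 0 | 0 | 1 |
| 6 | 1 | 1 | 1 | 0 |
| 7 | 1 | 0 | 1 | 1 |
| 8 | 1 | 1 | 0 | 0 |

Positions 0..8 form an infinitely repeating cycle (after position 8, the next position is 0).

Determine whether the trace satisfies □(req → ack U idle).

req → ack U idle holds at every position 0..8, and those are all positions ever visited, so □(req → ack U idle) holds.
Positions where req holds: 2, 4, 5, 7.
Check ack U idle at each: 2→ok, 4→ok, 5→ok, 7→ok.

Yes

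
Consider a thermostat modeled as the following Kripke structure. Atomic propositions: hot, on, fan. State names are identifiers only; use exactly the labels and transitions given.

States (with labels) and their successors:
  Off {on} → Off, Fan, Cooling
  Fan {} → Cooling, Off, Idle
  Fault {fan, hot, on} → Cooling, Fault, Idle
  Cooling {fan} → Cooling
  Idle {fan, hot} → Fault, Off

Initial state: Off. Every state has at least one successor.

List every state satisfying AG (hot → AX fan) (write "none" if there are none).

{Cooling}

States satisfying hot → AX fan: {Off, Fan, Fault, Cooling}.
States satisfying AG (hot → AX fan): {Cooling}.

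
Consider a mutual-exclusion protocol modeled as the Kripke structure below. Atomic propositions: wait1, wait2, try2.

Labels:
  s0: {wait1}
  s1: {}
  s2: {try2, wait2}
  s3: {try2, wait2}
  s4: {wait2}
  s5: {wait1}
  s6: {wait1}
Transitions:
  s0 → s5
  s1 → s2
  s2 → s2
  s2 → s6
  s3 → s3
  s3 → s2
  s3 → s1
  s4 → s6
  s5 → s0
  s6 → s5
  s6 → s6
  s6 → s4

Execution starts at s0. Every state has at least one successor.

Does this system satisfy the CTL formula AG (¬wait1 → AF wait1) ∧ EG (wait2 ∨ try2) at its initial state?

Violated

States satisfying ¬wait1 → AF wait1: {s0, s4, s5, s6}.
States satisfying AG (¬wait1 → AF wait1): {s0, s4, s5, s6}.
States satisfying wait2 ∨ try2: {s2, s3, s4}.
States satisfying EG (wait2 ∨ try2): {s2, s3}.
States satisfying AG (¬wait1 → AF wait1) ∧ EG (wait2 ∨ try2): ∅.
s0 ∉ Sat(AG (¬wait1 → AF wait1) ∧ EG (wait2 ∨ try2)).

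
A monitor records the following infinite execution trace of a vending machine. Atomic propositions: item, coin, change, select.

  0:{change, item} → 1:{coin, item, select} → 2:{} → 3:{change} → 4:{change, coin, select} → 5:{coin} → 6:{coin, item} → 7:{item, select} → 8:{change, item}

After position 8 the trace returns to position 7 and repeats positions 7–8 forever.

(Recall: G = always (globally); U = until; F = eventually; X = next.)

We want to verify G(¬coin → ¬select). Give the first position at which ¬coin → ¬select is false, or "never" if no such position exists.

Check ¬coin → ¬select at each position in order: 0 ✓, 1 ✓, 2 ✓, 3 ✓, 4 ✓, 5 ✓, 6 ✓.
At position 7 the labels are {item, select}, so ¬coin → ¬select is false there. This is the first violation.

7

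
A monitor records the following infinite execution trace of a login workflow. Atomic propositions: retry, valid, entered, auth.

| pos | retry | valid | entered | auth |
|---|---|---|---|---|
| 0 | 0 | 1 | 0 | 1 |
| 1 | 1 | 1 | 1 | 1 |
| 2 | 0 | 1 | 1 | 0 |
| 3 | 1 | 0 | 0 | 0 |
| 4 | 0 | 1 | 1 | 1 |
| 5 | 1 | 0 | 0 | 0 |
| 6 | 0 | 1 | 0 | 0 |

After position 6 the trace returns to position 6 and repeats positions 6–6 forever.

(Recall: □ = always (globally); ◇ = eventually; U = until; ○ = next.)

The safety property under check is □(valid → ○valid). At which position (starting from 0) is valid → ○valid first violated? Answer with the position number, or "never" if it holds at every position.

Check valid → ○valid at each position in order: 0 ✓, 1 ✓.
At position 2 the labels are {entered, valid} and the next position 3 has {retry}, so valid → ○valid is false there. This is the first violation.

2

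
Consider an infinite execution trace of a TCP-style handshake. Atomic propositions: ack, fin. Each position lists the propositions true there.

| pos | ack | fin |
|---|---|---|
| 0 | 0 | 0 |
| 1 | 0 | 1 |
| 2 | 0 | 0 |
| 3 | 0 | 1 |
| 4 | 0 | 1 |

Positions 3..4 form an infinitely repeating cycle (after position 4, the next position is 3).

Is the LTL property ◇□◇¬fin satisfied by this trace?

Violated

□◇¬fin is false at every position 0..4, so it never becomes true and ◇□◇¬fin fails.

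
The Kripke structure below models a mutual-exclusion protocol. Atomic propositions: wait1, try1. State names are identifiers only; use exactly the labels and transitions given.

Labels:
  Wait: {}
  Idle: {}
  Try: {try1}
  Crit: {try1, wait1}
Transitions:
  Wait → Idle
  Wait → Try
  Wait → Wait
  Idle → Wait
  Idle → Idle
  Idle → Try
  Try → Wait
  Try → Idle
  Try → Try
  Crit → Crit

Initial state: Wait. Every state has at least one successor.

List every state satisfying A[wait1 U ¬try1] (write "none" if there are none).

{Wait, Idle}

States satisfying wait1: {Crit}.
States satisfying ¬try1: {Wait, Idle}.
States satisfying A[wait1 U ¬try1]: {Wait, Idle}.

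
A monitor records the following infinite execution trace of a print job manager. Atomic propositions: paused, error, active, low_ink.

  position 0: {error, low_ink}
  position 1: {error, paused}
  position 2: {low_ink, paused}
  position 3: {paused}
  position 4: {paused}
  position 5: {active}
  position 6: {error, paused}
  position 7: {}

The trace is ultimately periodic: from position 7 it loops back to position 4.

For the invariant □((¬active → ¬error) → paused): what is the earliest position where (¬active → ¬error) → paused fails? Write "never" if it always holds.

5

Check (¬active → ¬error) → paused at each position in order: 0 ✓, 1 ✓, 2 ✓, 3 ✓, 4 ✓.
At position 5 the labels are {active}, so (¬active → ¬error) → paused is false there. This is the first violation.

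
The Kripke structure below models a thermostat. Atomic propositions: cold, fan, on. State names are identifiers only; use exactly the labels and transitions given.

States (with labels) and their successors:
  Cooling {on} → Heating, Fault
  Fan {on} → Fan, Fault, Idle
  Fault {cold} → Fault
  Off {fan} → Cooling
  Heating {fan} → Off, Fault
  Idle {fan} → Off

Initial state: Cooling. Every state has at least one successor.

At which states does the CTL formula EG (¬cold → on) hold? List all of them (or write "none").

States satisfying ¬cold → on: {Cooling, Fan, Fault}.
States satisfying EG (¬cold → on): {Cooling, Fan, Fault}.

{Cooling, Fan, Fault}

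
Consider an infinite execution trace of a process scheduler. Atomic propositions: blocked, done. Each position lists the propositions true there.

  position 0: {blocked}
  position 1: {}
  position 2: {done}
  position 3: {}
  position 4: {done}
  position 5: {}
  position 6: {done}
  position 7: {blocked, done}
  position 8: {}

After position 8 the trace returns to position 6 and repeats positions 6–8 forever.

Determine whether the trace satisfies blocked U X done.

Walking from position 0: X done first holds at position 1, and blocked holds at every earlier position along the way, so blocked U X done holds.

Holds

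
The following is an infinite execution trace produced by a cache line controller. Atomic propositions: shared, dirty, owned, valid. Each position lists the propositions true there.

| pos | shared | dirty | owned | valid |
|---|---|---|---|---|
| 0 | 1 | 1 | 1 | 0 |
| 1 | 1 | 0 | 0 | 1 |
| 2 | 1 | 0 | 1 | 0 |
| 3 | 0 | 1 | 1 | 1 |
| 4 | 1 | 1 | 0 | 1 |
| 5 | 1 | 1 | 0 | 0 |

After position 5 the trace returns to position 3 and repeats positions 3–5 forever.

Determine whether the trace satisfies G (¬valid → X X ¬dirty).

¬valid → X X ¬dirty must hold at every position from 0 onward. It fails at position 2, so G (¬valid → X X ¬dirty) is false.
Positions where ¬valid holds: 0, 2, 5.
Check X X ¬dirty at each: 0→ok, 2→fails, 5→fails.

Violated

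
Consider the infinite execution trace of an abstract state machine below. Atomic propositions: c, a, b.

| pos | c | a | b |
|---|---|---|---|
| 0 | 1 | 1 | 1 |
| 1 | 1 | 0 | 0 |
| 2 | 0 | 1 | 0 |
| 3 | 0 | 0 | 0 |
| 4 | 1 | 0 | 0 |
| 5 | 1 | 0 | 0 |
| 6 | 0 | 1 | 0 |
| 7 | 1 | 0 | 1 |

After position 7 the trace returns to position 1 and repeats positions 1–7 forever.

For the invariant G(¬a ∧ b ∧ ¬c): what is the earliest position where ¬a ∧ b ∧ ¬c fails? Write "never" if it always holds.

At position 0 the labels are {a, b, c}, so ¬a ∧ b ∧ ¬c is false there. This is the first violation.

0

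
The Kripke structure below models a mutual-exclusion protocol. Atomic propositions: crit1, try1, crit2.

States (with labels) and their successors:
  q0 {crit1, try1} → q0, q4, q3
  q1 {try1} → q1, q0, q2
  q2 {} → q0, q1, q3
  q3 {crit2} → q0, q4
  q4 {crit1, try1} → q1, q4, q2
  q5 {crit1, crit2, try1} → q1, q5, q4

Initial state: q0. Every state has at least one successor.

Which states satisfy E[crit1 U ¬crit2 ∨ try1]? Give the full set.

{q0, q1, q2, q4, q5}

States satisfying crit1: {q0, q4, q5}.
States satisfying ¬crit2 ∨ try1: {q0, q1, q2, q4, q5}.
States satisfying E[crit1 U ¬crit2 ∨ try1]: {q0, q1, q2, q4, q5}.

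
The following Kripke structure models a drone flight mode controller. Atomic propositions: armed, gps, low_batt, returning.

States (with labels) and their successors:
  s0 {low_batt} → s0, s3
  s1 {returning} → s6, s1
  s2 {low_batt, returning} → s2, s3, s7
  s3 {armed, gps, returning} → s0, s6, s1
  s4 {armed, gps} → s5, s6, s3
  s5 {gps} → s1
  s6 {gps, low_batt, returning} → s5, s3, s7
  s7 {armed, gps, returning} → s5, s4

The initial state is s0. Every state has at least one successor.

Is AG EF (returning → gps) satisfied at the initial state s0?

Satisfied

States satisfying EF (returning → gps): {s0, s1, s2, s3, s4, s5, s6, s7}.
States satisfying AG EF (returning → gps): {s0, s1, s2, s3, s4, s5, s6, s7}.
Every state reachable from s0 satisfies EF (returning → gps).
s0 ∈ Sat(AG EF (returning → gps)).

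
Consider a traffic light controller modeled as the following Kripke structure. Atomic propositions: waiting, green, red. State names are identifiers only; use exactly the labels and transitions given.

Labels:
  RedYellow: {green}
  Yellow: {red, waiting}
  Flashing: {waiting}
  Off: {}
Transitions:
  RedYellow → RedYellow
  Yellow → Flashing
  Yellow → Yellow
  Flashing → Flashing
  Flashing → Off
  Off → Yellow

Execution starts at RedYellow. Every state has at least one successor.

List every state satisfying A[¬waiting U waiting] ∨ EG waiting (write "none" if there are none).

States satisfying ¬waiting: {RedYellow, Off}.
States satisfying waiting: {Yellow, Flashing}.
States satisfying A[¬waiting U waiting]: {Yellow, Flashing, Off}.
States satisfying EG waiting: {Yellow, Flashing}.
States satisfying A[¬waiting U waiting] ∨ EG waiting: {Yellow, Flashing, Off}.

{Yellow, Flashing, Off}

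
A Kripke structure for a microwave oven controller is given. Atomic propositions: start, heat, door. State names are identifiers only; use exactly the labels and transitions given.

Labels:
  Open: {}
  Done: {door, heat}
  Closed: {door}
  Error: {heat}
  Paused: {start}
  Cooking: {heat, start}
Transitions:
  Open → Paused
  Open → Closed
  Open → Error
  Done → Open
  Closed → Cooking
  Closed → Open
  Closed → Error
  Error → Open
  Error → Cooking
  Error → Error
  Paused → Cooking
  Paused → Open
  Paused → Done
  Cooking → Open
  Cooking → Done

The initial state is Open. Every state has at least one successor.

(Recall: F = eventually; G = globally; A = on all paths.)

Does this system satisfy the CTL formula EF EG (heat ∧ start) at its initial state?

No

States satisfying EG (heat ∧ start): ∅.
States satisfying EF EG (heat ∧ start): ∅.
No suitable path/successor from Open witnesses the formula.
Open ∉ Sat(EF EG (heat ∧ start)).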